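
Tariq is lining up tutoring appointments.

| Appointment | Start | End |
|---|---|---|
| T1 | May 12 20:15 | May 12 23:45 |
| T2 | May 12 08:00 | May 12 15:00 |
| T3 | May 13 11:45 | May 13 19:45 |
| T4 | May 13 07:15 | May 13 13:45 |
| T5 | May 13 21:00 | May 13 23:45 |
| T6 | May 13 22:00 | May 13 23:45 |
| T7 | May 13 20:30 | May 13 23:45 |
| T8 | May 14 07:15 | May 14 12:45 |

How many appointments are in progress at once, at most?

3

Walk through starts and ends in time order (an end at T is processed before a start at T):
May 12 08:00 start T2 → 1
May 12 15:00 end T2 → 0
May 12 20:15 start T1 → 1
May 12 23:45 end T1 → 0
May 13 07:15 start T4 → 1
May 13 11:45 start T3 → 2
May 13 13:45 end T4 → 1
May 13 19:45 end T3 → 0
May 13 20:30 start T7 → 1
May 13 21:00 start T5 → 2
May 13 22:00 start T6 → 3
May 13 23:45 end T5 → 2
May 13 23:45 end T6 → 1
May 13 23:45 end T7 → 0
May 14 07:15 start T8 → 1
May 14 12:45 end T8 → 0
Peak is 3, at May 13 22:00 (T5, T6, T7).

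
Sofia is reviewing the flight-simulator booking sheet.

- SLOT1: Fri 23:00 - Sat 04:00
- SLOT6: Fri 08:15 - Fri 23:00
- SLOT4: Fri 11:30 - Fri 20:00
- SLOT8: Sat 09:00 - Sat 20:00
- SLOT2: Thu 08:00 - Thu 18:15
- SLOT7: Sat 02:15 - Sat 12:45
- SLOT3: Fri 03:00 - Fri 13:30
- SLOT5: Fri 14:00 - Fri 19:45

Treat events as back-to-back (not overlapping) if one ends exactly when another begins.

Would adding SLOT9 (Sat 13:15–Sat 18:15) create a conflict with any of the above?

Yes — it overlaps SLOT8

SLOT2: ends Thu 18:15 at or before SLOT9 starts Sat 13:15 → clear.
SLOT3: ends Fri 13:30 at or before SLOT9 starts Sat 13:15 → clear.
SLOT6: ends Fri 23:00 at or before SLOT9 starts Sat 13:15 → clear.
SLOT4: ends Fri 20:00 at or before SLOT9 starts Sat 13:15 → clear.
SLOT5: ends Fri 19:45 at or before SLOT9 starts Sat 13:15 → clear.
SLOT1: ends Sat 04:00 at or before SLOT9 starts Sat 13:15 → clear.
SLOT7: ends Sat 12:45 at or before SLOT9 starts Sat 13:15 → clear.
SLOT8: starts Sat 09:00 before SLOT9 ends Sat 18:15, and ends Sat 20:00 after SLOT9 starts Sat 13:15 → overlap.
SLOT9 overlaps SLOT8.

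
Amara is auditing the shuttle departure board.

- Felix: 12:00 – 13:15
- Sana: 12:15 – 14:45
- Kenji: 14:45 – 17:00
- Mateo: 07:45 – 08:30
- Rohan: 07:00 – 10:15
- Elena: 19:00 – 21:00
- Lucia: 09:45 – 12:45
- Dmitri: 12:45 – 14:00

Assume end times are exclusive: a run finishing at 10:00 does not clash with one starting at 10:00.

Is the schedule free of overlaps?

No

Sorted by start: Rohan, Mateo, Lucia, Felix, Sana, Dmitri, Kenji, Elena.
Mateo starts before Rohan ends → Rohan and Mateo overlap.
That's a conflict, so the schedule is not conflict-free.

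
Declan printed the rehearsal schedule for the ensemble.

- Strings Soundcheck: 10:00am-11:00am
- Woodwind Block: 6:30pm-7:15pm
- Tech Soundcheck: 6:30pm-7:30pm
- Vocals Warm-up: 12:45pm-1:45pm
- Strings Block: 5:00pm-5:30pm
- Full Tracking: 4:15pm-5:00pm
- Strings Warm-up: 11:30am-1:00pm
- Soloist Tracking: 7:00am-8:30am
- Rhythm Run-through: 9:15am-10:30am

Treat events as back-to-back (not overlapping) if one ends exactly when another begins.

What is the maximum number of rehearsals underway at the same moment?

2

Walk through starts and ends in time order (an end at T is processed before a start at T):
7:00am start Soloist Tracking → 1
8:30am end Soloist Tracking → 0
9:15am start Rhythm Run-through → 1
10:00am start Strings Soundcheck → 2
10:30am end Rhythm Run-through → 1
11:00am end Strings Soundcheck → 0
11:30am start Strings Warm-up → 1
12:45pm start Vocals Warm-up → 2
1:00pm end Strings Warm-up → 1
1:45pm end Vocals Warm-up → 0
4:15pm start Full Tracking → 1
5:00pm end Full Tracking → 0
5:00pm start Strings Block → 1
5:30pm end Strings Block → 0
6:30pm start Tech Soundcheck → 1
6:30pm start Woodwind Block → 2
7:15pm end Woodwind Block → 1
7:30pm end Tech Soundcheck → 0
Peak is 2, at 10:00am (Rhythm Run-through, Strings Soundcheck).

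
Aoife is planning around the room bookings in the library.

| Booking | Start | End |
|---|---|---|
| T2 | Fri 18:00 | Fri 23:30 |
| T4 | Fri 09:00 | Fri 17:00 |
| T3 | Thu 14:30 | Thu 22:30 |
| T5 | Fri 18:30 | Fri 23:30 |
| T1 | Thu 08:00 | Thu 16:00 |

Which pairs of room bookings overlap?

T1 & T3, T2 & T5

Check each pair: they overlap iff neither finishes before the other starts.
Sorted by start: T1, T3, T4, T2, T5.
T3 starts before T1 ends → T1 and T3 overlap.
T4 starts after T1 ends — done with T1.
T4 starts after T3 ends — done with T3.
T2 starts after T4 ends — done with T4.
T5 starts before T2 ends → T2 and T5 overlap.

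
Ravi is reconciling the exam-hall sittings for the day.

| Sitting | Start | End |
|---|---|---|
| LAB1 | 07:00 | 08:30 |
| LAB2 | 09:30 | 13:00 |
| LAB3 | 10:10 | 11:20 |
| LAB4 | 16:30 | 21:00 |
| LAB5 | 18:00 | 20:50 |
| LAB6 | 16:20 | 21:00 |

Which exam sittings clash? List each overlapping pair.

LAB2 & LAB3, LAB4 & LAB5, LAB4 & LAB6, LAB5 & LAB6

Check each pair: they overlap iff neither finishes before the other starts.
Sorted by start: LAB1, LAB2, LAB3, LAB6, LAB4, LAB5.
LAB2 starts after LAB1 ends; LAB1 is clear from here.
LAB3 starts before LAB2 ends → LAB2 and LAB3 overlap.
LAB6 starts after LAB2 ends; LAB2 is clear from here.
LAB6 starts after LAB3 ends; LAB3 is clear from here.
LAB4 starts before LAB6 ends → LAB6 and LAB4 overlap.
LAB5 starts before LAB6 ends → LAB6 and LAB5 overlap.
LAB5 starts before LAB4 ends → LAB4 and LAB5 overlap.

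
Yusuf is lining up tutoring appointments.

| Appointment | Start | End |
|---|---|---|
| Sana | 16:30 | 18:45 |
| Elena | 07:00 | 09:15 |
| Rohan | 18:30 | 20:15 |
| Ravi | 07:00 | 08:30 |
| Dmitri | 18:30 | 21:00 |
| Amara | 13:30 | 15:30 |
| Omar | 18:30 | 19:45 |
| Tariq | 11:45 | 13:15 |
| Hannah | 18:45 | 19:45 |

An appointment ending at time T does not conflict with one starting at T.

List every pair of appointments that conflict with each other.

Sorted by start: Elena, Ravi, Tariq, Amara, Sana, Dmitri, Omar, Rohan, Hannah.
Ravi starts before Elena ends → Elena and Ravi overlap.
Tariq starts after Elena ends; Elena is clear from here.
Tariq starts after Ravi ends; Ravi is clear from here.
Amara starts after Tariq ends; Tariq is clear from here.
Sana starts after Amara ends; Amara is clear from here.
Dmitri starts before Sana ends → Sana and Dmitri overlap.
Omar starts before Sana ends → Sana and Omar overlap.
Rohan starts before Sana ends → Sana and Rohan overlap.
Hannah starts exactly when Sana ends (back-to-back, no overlap).
Omar starts before Dmitri ends → Dmitri and Omar overlap.
Rohan starts before Dmitri ends → Dmitri and Rohan overlap.
Hannah starts before Dmitri ends → Dmitri and Hannah overlap.
Rohan starts before Omar ends → Omar and Rohan overlap.
Hannah starts before Omar ends → Omar and Hannah overlap.
Hannah starts before Rohan ends → Rohan and Hannah overlap.

Dmitri & Hannah, Dmitri & Omar, Dmitri & Rohan, Dmitri & Sana, Elena & Ravi, Hannah & Omar, Hannah & Rohan, Omar & Rohan, Omar & Sana, Rohan & Sana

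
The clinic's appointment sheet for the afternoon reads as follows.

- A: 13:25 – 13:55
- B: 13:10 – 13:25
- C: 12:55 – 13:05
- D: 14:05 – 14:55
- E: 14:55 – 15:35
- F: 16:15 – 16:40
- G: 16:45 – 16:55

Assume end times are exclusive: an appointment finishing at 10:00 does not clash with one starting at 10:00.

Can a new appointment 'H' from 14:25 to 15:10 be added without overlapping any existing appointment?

C: ends 13:05 at or before H starts 14:25 → clear.
B: ends 13:25 at or before H starts 14:25 → clear.
A: ends 13:55 at or before H starts 14:25 → clear.
D: starts 14:05 before H ends 15:10, and ends 14:55 after H starts 14:25 → overlap.
E: starts 14:55 before H ends 15:10, and ends 15:35 after H starts 14:25 → overlap.
F: starts 16:15 at or after H ends 15:10 → clear.
G: starts 16:45 at or after H ends 15:10 → clear.
H overlaps D, E.

No — it overlaps D, E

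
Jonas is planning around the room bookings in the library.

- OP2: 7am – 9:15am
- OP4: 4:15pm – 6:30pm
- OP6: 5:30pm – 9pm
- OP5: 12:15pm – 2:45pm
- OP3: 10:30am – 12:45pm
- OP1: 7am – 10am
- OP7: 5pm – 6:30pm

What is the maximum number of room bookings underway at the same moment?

Sweep the timeline, counting +1 at each start and −1 at each end (ends before starts at a tie):
7am start OP1 → 1
7am start OP2 → 2
9:15am end OP2 → 1
10am end OP1 → 0
10:30am start OP3 → 1
12:15pm start OP5 → 2
12:45pm end OP3 → 1
2:45pm end OP5 → 0
4:15pm start OP4 → 1
5pm start OP7 → 2
5:30pm start OP6 → 3
6:30pm end OP4 → 2
6:30pm end OP7 → 1
9pm end OP6 → 0
Peak is 3, at 5:30pm (OP4, OP6, OP7).

3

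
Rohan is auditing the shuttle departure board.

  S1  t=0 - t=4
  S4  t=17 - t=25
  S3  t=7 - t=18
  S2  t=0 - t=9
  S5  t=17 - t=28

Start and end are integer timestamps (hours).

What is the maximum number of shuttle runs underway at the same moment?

3

Sweep the timeline, counting +1 at each start and −1 at each end (ends before starts at a tie):
t=0 start S1 → 1
t=0 start S2 → 2
t=4 end S1 → 1
t=7 start S3 → 2
t=9 end S2 → 1
t=17 start S4 → 2
t=17 start S5 → 3
t=18 end S3 → 2
t=25 end S4 → 1
t=28 end S5 → 0
Peak is 3, at t=17 (S3, S4, S5).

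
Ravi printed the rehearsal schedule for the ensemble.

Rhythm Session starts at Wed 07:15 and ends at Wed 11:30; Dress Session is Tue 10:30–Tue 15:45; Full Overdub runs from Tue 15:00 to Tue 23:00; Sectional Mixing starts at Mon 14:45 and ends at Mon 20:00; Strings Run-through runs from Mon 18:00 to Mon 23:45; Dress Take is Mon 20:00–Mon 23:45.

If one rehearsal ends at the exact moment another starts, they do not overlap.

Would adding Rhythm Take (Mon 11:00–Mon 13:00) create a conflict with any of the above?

No — it doesn't clash with anything

Sectional Mixing: starts Mon 14:45 at or after Rhythm Take ends Mon 13:00 → clear.
Strings Run-through: starts Mon 18:00 at or after Rhythm Take ends Mon 13:00 → clear.
Dress Take: starts Mon 20:00 at or after Rhythm Take ends Mon 13:00 → clear.
Dress Session: starts Tue 10:30 at or after Rhythm Take ends Mon 13:00 → clear.
Full Overdub: starts Tue 15:00 at or after Rhythm Take ends Mon 13:00 → clear.
Rhythm Session: starts Wed 07:15 at or after Rhythm Take ends Mon 13:00 → clear.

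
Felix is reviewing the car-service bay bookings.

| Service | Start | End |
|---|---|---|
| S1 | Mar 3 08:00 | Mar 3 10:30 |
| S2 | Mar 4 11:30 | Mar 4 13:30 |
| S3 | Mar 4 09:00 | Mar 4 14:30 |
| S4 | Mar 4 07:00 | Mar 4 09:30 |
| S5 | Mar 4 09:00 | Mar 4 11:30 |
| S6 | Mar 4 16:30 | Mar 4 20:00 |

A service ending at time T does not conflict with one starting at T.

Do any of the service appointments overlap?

Check each pair: they overlap iff neither finishes before the other starts.
Sorted by start: S1, S4, S3, S5, S2, S6.
S4 starts after S1 ends; S1 is clear from here.
S3 starts before S4 ends → S4 and S3 overlap.
That's a conflict, so the schedule is not conflict-free.

Yes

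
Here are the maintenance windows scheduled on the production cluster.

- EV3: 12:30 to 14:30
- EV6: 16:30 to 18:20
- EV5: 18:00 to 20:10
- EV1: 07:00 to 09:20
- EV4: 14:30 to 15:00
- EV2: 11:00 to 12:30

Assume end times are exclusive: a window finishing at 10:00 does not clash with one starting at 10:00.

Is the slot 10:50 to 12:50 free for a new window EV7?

No — it overlaps EV2, EV3

EV1: ends 09:20 at or before EV7 starts 10:50 → clear.
EV2: starts 11:00 before EV7 ends 12:50, and ends 12:30 after EV7 starts 10:50 → overlap.
EV3: starts 12:30 before EV7 ends 12:50, and ends 14:30 after EV7 starts 10:50 → overlap.
EV4: starts 14:30 at or after EV7 ends 12:50 → clear.
EV6: starts 16:30 at or after EV7 ends 12:50 → clear.
EV5: starts 18:00 at or after EV7 ends 12:50 → clear.
EV7 overlaps EV2, EV3.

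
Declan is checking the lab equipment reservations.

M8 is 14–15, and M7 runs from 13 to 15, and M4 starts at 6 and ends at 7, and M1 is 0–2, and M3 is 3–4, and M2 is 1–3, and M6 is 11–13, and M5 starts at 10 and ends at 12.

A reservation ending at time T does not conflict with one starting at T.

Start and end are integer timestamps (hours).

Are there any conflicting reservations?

Sorted by start: M1, M2, M3, M4, M5, M6, M7, M8.
M2 starts before M1 ends → M1 and M2 overlap.
That's a conflict, so the schedule is not conflict-free.

Yes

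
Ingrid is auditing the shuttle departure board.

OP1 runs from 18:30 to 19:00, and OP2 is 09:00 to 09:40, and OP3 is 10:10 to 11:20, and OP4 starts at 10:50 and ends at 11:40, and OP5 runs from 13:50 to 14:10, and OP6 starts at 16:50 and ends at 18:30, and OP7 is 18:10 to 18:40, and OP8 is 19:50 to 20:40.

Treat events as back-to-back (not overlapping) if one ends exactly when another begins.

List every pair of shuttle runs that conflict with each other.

OP1 & OP7, OP3 & OP4, OP6 & OP7

Check each pair: they overlap iff neither finishes before the other starts.
Sorted by start: OP2, OP3, OP4, OP5, OP6, OP7, OP1, OP8.
OP3 starts after OP2 ends; OP2 is clear from here.
OP4 starts before OP3 ends → OP3 and OP4 overlap.
OP5 starts after OP3 ends; OP3 is clear from here.
OP5 starts after OP4 ends; OP4 is clear from here.
OP6 starts after OP5 ends; OP5 is clear from here.
OP7 starts before OP6 ends → OP6 and OP7 overlap.
OP1 starts exactly when OP6 ends (back-to-back, no overlap); OP6 is clear from here.
OP1 starts before OP7 ends → OP7 and OP1 overlap.
OP8 starts after OP7 ends.
OP8 starts after OP1 ends.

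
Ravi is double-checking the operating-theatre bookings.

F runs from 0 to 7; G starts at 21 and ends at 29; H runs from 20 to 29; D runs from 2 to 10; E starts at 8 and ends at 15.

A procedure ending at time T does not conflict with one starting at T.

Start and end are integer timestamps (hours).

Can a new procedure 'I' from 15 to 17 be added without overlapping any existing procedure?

Yes — the slot is free

F: ends 7 at or before I starts 15 → clear.
D: ends 10 at or before I starts 15 → clear.
E: ends 15 at or before I starts 15 → clear.
H: starts 20 at or after I ends 17 → clear.
G: starts 21 at or after I ends 17 → clear.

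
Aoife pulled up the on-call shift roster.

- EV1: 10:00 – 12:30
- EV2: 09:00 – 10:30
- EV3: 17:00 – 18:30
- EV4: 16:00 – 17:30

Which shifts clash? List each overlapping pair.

Two intervals overlap when each starts before the other ends.
Sorted by start: EV2, EV1, EV4, EV3.
EV1 starts before EV2 ends → EV2 and EV1 overlap.
EV4 starts after EV2 ends, so EV2 has no further overlaps.
EV4 starts after EV1 ends, so EV1 has no further overlaps.
EV3 starts before EV4 ends → EV4 and EV3 overlap.

EV1 & EV2, EV3 & EV4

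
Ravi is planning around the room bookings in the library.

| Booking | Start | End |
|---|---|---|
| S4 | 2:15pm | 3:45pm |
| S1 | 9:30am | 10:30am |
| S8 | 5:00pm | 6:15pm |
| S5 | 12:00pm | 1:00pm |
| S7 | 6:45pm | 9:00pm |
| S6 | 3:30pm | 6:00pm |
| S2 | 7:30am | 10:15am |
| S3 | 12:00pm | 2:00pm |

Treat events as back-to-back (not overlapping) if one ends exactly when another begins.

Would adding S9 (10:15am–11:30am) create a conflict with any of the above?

S2: ends 10:15am at or before S9 starts 10:15am → clear.
S1: starts 9:30am before S9 ends 11:30am, and ends 10:30am after S9 starts 10:15am → overlap.
S3: starts 12:00pm at or after S9 ends 11:30am → clear.
S5: starts 12:00pm at or after S9 ends 11:30am → clear.
S4: starts 2:15pm at or after S9 ends 11:30am → clear.
S6: starts 3:30pm at or after S9 ends 11:30am → clear.
S8: starts 5:00pm at or after S9 ends 11:30am → clear.
S7: starts 6:45pm at or after S9 ends 11:30am → clear.
S9 overlaps S1.

Yes — it overlaps S1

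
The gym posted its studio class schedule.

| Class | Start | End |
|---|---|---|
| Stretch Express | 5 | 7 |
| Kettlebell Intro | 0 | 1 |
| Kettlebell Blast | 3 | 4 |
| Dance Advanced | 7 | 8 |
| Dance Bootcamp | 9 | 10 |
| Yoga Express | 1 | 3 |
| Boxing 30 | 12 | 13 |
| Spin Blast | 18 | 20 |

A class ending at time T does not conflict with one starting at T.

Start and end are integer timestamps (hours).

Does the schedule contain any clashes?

No

Check each pair: they overlap iff neither finishes before the other starts.
Sorted by start: Kettlebell Intro, Yoga Express, Kettlebell Blast, Stretch Express, Dance Advanced, Dance Bootcamp, Boxing 30, Spin Blast.
Yoga Express starts exactly when Kettlebell Intro ends (back-to-back, no overlap), so Kettlebell Intro has no further overlaps.
Kettlebell Blast starts exactly when Yoga Express ends (back-to-back, no overlap), so Yoga Express has no further overlaps.
Stretch Express starts after Kettlebell Blast ends, so Kettlebell Blast has no further overlaps.
Dance Advanced starts exactly when Stretch Express ends (back-to-back, no overlap), so Stretch Express has no further overlaps.
Dance Bootcamp starts after Dance Advanced ends, so Dance Advanced has no further overlaps.
Boxing 30 starts after Dance Bootcamp ends, so Dance Bootcamp has no further overlaps.
Spin Blast starts after Boxing 30 ends.
Every pair is clear; the schedule has no overlaps.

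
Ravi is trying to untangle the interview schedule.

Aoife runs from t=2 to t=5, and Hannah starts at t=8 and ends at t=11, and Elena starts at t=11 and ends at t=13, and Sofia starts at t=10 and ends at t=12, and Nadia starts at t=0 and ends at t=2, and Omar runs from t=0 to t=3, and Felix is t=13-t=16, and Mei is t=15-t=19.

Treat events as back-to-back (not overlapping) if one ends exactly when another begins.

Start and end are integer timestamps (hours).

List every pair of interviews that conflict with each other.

Aoife & Omar, Elena & Sofia, Felix & Mei, Hannah & Sofia, Nadia & Omar

Sorted by start: Omar, Nadia, Aoife, Hannah, Sofia, Elena, Felix, Mei.
Nadia starts before Omar ends → Omar and Nadia overlap.
Aoife starts before Omar ends → Omar and Aoife overlap.
Hannah starts after Omar ends — done with Omar.
Aoife starts exactly when Nadia ends (back-to-back, no overlap) — done with Nadia.
Hannah starts after Aoife ends — done with Aoife.
Sofia starts before Hannah ends → Hannah and Sofia overlap.
Elena starts exactly when Hannah ends (back-to-back, no overlap) — done with Hannah.
Elena starts before Sofia ends → Sofia and Elena overlap.
Felix starts after Sofia ends — done with Sofia.
Felix starts exactly when Elena ends (back-to-back, no overlap) — done with Elena.
Mei starts before Felix ends → Felix and Mei overlap.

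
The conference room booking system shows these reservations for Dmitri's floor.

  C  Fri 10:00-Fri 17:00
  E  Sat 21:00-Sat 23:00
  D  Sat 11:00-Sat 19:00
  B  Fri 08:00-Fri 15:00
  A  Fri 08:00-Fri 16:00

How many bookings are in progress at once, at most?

3

Walk through starts and ends in time order (an end at T is processed before a start at T):
Fri 08:00 start A → 1
Fri 08:00 start B → 2
Fri 10:00 start C → 3
Fri 15:00 end B → 2
Fri 16:00 end A → 1
Fri 17:00 end C → 0
Sat 11:00 start D → 1
Sat 19:00 end D → 0
Sat 21:00 start E → 1
Sat 23:00 end E → 0
Peak is 3, at Fri 10:00 (A, B, C).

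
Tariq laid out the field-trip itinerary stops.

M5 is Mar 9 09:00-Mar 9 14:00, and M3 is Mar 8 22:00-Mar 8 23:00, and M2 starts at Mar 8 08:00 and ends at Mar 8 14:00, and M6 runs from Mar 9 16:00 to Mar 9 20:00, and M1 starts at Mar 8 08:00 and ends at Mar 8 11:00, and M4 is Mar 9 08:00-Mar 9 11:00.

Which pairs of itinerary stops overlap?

Sorted by start: M1, M2, M3, M4, M5, M6.
M2 starts before M1 ends → M1 and M2 overlap.
M3 starts after M1 ends — done with M1.
M3 starts after M2 ends — done with M2.
M4 starts after M3 ends — done with M3.
M5 starts before M4 ends → M4 and M5 overlap.
M6 starts after M4 ends.
M6 starts after M5 ends.

M1 & M2, M4 & M5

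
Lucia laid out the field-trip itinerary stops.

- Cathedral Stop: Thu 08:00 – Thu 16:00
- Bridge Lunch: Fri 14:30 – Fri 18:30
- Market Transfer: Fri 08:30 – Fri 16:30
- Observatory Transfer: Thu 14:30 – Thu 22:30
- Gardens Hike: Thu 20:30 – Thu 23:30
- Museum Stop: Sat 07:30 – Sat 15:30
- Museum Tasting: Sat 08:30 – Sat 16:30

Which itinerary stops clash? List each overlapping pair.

Bridge Lunch & Market Transfer, Cathedral Stop & Observatory Transfer, Gardens Hike & Observatory Transfer, Museum Stop & Museum Tasting

Check each pair: they overlap iff neither finishes before the other starts.
Sorted by start: Cathedral Stop, Observatory Transfer, Gardens Hike, Market Transfer, Bridge Lunch, Museum Stop, Museum Tasting.
Observatory Transfer starts before Cathedral Stop ends → Cathedral Stop and Observatory Transfer overlap.
Gardens Hike starts after Cathedral Stop ends — done with Cathedral Stop.
Gardens Hike starts before Observatory Transfer ends → Observatory Transfer and Gardens Hike overlap.
Market Transfer starts after Observatory Transfer ends — done with Observatory Transfer.
Market Transfer starts after Gardens Hike ends — done with Gardens Hike.
Bridge Lunch starts before Market Transfer ends → Market Transfer and Bridge Lunch overlap.
Museum Stop starts after Market Transfer ends — done with Market Transfer.
Museum Stop starts after Bridge Lunch ends — done with Bridge Lunch.
Museum Tasting starts before Museum Stop ends → Museum Stop and Museum Tasting overlap.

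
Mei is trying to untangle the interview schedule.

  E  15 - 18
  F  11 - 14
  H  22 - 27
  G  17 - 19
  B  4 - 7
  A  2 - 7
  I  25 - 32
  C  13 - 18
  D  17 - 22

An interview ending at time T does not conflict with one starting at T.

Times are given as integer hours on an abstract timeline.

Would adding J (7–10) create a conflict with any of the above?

No — it doesn't clash with anything

A: ends 7 at or before J starts 7 → clear.
B: ends 7 at or before J starts 7 → clear.
F: starts 11 at or after J ends 10 → clear.
C: starts 13 at or after J ends 10 → clear.
E: starts 15 at or after J ends 10 → clear.
D: starts 17 at or after J ends 10 → clear.
G: starts 17 at or after J ends 10 → clear.
H: starts 22 at or after J ends 10 → clear.
I: starts 25 at or after J ends 10 → clear.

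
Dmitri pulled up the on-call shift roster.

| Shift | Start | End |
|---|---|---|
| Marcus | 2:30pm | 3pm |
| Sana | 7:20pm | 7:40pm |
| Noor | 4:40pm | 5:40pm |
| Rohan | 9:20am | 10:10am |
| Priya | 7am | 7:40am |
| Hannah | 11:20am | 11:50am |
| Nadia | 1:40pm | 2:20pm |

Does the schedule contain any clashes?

Sorted by start: Priya, Rohan, Hannah, Nadia, Marcus, Noor, Sana.
Rohan starts after Priya ends, so Priya has no further overlaps.
Hannah starts after Rohan ends, so Rohan has no further overlaps.
Nadia starts after Hannah ends, so Hannah has no further overlaps.
Marcus starts after Nadia ends, so Nadia has no further overlaps.
Noor starts after Marcus ends, so Marcus has no further overlaps.
Sana starts after Noor ends.
Every pair is clear; the schedule has no overlaps.

No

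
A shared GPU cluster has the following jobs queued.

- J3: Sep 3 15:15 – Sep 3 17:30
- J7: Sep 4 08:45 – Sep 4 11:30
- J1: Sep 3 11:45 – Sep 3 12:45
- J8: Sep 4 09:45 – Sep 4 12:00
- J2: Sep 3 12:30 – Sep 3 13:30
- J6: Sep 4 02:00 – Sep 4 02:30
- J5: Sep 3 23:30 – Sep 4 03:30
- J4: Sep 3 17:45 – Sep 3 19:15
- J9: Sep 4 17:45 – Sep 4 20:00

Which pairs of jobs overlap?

J1 & J2, J5 & J6, J7 & J8

Sorted by start: J1, J2, J3, J4, J5, J6, J7, J8, J9.
J2 starts before J1 ends → J1 and J2 overlap.
J3 starts after J1 ends; J1 is clear from here.
J3 starts after J2 ends; J2 is clear from here.
J4 starts after J3 ends; J3 is clear from here.
J5 starts after J4 ends; J4 is clear from here.
J6 starts before J5 ends → J5 and J6 overlap.
J7 starts after J5 ends; J5 is clear from here.
J7 starts after J6 ends; J6 is clear from here.
J8 starts before J7 ends → J7 and J8 overlap.
J9 starts after J7 ends.
J9 starts after J8 ends.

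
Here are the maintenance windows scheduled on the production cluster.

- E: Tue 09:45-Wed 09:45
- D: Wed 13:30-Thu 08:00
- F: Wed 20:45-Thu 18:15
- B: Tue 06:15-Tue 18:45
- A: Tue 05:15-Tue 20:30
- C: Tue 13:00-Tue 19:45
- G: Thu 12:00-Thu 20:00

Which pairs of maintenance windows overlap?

Sorted by start: A, B, E, C, D, F, G.
B starts before A ends → A and B overlap.
E starts before A ends → A and E overlap.
C starts before A ends → A and C overlap.
D starts after A ends, so nothing later overlaps A either.
E starts before B ends → B and E overlap.
C starts before B ends → B and C overlap.
D starts after B ends, so nothing later overlaps B either.
C starts before E ends → E and C overlap.
D starts after E ends, so nothing later overlaps E either.
D starts after C ends, so nothing later overlaps C either.
F starts before D ends → D and F overlap.
G starts after D ends.
G starts before F ends → F and G overlap.

A & B, A & C, A & E, B & C, B & E, C & E, D & F, F & G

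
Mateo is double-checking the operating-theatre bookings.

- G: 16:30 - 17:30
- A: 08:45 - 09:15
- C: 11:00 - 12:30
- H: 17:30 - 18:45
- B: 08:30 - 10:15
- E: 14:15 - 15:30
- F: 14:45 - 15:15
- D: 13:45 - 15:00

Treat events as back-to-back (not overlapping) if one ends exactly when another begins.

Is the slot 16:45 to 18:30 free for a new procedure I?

B: ends 10:15 at or before I starts 16:45 → clear.
A: ends 09:15 at or before I starts 16:45 → clear.
C: ends 12:30 at or before I starts 16:45 → clear.
D: ends 15:00 at or before I starts 16:45 → clear.
E: ends 15:30 at or before I starts 16:45 → clear.
F: ends 15:15 at or before I starts 16:45 → clear.
G: starts 16:30 before I ends 18:30, and ends 17:30 after I starts 16:45 → overlap.
H: starts 17:30 before I ends 18:30, and ends 18:45 after I starts 16:45 → overlap.
I overlaps G, H.

No — it overlaps G, H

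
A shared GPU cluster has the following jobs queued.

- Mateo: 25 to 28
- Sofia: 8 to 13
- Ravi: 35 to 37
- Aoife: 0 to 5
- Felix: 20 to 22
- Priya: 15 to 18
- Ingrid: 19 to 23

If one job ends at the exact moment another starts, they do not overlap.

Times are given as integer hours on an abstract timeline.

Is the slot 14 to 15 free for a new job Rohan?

Aoife: ends 5 at or before Rohan starts 14 → clear.
Sofia: ends 13 at or before Rohan starts 14 → clear.
Priya: starts 15 at or after Rohan ends 15 → clear.
Ingrid: starts 19 at or after Rohan ends 15 → clear.
Felix: starts 20 at or after Rohan ends 15 → clear.
Mateo: starts 25 at or after Rohan ends 15 → clear.
Ravi: starts 35 at or after Rohan ends 15 → clear.

Yes — the slot is free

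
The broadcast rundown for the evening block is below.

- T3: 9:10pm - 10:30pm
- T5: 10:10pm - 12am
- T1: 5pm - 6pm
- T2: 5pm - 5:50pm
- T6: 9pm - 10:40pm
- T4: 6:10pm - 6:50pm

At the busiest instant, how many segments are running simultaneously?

3

Sort all start/end points and keep a running count:
5pm start T1 → 1
5pm start T2 → 2
5:50pm end T2 → 1
6pm end T1 → 0
6:10pm start T4 → 1
6:50pm end T4 → 0
9pm start T6 → 1
9:10pm start T3 → 2
10:10pm start T5 → 3
10:30pm end T3 → 2
10:40pm end T6 → 1
12am end T5 → 0
Peak is 3, at 10:10pm (T3, T5, T6).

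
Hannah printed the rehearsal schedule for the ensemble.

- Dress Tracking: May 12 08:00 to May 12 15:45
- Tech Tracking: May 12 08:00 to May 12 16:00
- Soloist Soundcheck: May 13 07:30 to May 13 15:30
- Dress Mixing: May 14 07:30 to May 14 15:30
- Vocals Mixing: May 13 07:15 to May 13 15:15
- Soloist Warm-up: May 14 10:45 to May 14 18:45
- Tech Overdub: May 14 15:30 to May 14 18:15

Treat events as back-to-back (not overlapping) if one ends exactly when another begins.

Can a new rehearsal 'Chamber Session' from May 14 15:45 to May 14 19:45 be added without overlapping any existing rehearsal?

Dress Tracking: ends May 12 15:45 at or before Chamber Session starts May 14 15:45 → clear.
Tech Tracking: ends May 12 16:00 at or before Chamber Session starts May 14 15:45 → clear.
Vocals Mixing: ends May 13 15:15 at or before Chamber Session starts May 14 15:45 → clear.
Soloist Soundcheck: ends May 13 15:30 at or before Chamber Session starts May 14 15:45 → clear.
Dress Mixing: ends May 14 15:30 at or before Chamber Session starts May 14 15:45 → clear.
Soloist Warm-up: starts May 14 10:45 before Chamber Session ends May 14 19:45, and ends May 14 18:45 after Chamber Session starts May 14 15:45 → overlap.
Tech Overdub: starts May 14 15:30 before Chamber Session ends May 14 19:45, and ends May 14 18:15 after Chamber Session starts May 14 15:45 → overlap.
Chamber Session overlaps Soloist Warm-up, Tech Overdub.

No — it overlaps Soloist Warm-up, Tech Overdub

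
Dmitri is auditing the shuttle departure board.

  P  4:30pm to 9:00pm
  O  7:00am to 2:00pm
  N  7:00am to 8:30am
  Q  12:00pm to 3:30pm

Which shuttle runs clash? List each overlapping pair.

Sorted by start: N, O, Q, P.
O starts before N ends → N and O overlap.
Q starts after N ends — done with N.
Q starts before O ends → O and Q overlap.
P starts after O ends.
P starts after Q ends.

N & O, O & Q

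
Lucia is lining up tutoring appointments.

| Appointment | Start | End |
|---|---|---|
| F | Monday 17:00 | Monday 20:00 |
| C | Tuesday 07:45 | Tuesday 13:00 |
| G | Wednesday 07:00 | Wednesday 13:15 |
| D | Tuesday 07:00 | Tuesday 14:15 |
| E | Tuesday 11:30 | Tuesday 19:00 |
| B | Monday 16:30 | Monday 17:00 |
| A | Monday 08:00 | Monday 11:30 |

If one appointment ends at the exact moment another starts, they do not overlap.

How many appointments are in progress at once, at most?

3

Sweep the timeline, counting +1 at each start and −1 at each end (ends before starts at a tie):
Monday 08:00 start A → 1
Monday 11:30 end A → 0
Monday 16:30 start B → 1
Monday 17:00 end B → 0
Monday 17:00 start F → 1
Monday 20:00 end F → 0
Tuesday 07:00 start D → 1
Tuesday 07:45 start C → 2
Tuesday 11:30 start E → 3
Tuesday 13:00 end C → 2
Tuesday 14:15 end D → 1
Tuesday 19:00 end E → 0
Wednesday 07:00 start G → 1
Wednesday 13:15 end G → 0
Peak is 3, at Tuesday 11:30 (C, D, E).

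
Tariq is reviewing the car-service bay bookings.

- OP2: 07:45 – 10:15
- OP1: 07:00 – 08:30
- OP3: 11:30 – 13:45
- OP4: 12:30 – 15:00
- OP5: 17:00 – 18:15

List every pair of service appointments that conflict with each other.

Sorted by start: OP1, OP2, OP3, OP4, OP5.
OP2 starts before OP1 ends → OP1 and OP2 overlap.
OP3 starts after OP1 ends, so OP1 has no further overlaps.
OP3 starts after OP2 ends, so OP2 has no further overlaps.
OP4 starts before OP3 ends → OP3 and OP4 overlap.
OP5 starts after OP3 ends.
OP5 starts after OP4 ends.

OP1 & OP2, OP3 & OP4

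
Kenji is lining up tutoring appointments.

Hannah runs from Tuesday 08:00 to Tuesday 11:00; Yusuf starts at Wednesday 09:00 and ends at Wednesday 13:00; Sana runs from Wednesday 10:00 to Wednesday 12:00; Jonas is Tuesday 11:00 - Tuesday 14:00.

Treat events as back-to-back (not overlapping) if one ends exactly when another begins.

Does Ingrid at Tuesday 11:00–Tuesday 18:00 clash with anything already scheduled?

Yes — it overlaps Jonas

Hannah: ends Tuesday 11:00 at or before Ingrid starts Tuesday 11:00 → clear.
Jonas: starts Tuesday 11:00 before Ingrid ends Tuesday 18:00, and ends Tuesday 14:00 after Ingrid starts Tuesday 11:00 → overlap.
Yusuf: starts Wednesday 09:00 at or after Ingrid ends Tuesday 18:00 → clear.
Sana: starts Wednesday 10:00 at or after Ingrid ends Tuesday 18:00 → clear.
Ingrid overlaps Jonas.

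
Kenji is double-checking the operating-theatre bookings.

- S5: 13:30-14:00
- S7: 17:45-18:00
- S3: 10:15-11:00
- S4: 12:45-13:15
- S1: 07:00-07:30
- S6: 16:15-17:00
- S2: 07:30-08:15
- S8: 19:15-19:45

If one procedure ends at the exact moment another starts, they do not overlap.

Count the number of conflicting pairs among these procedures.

Sorted by start: S1, S2, S3, S4, S5, S6, S7, S8.
S2 starts exactly when S1 ends (back-to-back, no overlap), so S1 has no further overlaps.
S3 starts after S2 ends, so S2 has no further overlaps.
S4 starts after S3 ends, so S3 has no further overlaps.
S5 starts after S4 ends, so S4 has no further overlaps.
S6 starts after S5 ends, so S5 has no further overlaps.
S7 starts after S6 ends, so S6 has no further overlaps.
S8 starts after S7 ends.
No pair overlaps.

0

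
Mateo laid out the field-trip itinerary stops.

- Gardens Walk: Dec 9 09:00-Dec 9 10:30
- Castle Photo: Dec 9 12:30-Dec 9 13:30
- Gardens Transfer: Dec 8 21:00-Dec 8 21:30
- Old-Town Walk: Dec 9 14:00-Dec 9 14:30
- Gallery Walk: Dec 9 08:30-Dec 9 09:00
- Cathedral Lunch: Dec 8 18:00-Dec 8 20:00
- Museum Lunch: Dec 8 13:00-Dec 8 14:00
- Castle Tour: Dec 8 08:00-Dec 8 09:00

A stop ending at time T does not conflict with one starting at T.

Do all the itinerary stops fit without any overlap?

Yes

Sorted by start: Castle Tour, Museum Lunch, Cathedral Lunch, Gardens Transfer, Gallery Walk, Gardens Walk, Castle Photo, Old-Town Walk.
Museum Lunch starts after Castle Tour ends, so Castle Tour has no further overlaps.
Cathedral Lunch starts after Museum Lunch ends, so Museum Lunch has no further overlaps.
Gardens Transfer starts after Cathedral Lunch ends, so Cathedral Lunch has no further overlaps.
Gallery Walk starts after Gardens Transfer ends, so Gardens Transfer has no further overlaps.
Gardens Walk starts exactly when Gallery Walk ends (back-to-back, no overlap), so Gallery Walk has no further overlaps.
Castle Photo starts after Gardens Walk ends, so Gardens Walk has no further overlaps.
Old-Town Walk starts after Castle Photo ends.
Every pair is clear; the schedule has no overlaps.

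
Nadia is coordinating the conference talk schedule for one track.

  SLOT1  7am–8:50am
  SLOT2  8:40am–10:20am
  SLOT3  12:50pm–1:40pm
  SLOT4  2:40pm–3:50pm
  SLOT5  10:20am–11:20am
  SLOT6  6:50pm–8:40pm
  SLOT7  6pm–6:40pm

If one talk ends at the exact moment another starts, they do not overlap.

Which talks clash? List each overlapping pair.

Two intervals overlap when each starts before the other ends.
Sorted by start: SLOT1, SLOT2, SLOT5, SLOT3, SLOT4, SLOT7, SLOT6.
SLOT2 starts before SLOT1 ends → SLOT1 and SLOT2 overlap.
SLOT5 starts after SLOT1 ends, so nothing later overlaps SLOT1 either.
SLOT5 starts exactly when SLOT2 ends (back-to-back, no overlap), so nothing later overlaps SLOT2 either.
SLOT3 starts after SLOT5 ends, so nothing later overlaps SLOT5 either.
SLOT4 starts after SLOT3 ends, so nothing later overlaps SLOT3 either.
SLOT7 starts after SLOT4 ends, so nothing later overlaps SLOT4 either.
SLOT6 starts after SLOT7 ends.

SLOT1 & SLOT2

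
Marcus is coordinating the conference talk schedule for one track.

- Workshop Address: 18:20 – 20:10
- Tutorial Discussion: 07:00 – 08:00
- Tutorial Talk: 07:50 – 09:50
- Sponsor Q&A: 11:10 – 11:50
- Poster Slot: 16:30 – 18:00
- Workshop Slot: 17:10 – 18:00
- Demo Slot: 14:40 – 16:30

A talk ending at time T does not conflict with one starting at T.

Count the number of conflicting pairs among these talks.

2

Sorted by start: Tutorial Discussion, Tutorial Talk, Sponsor Q&A, Demo Slot, Poster Slot, Workshop Slot, Workshop Address.
Tutorial Talk starts before Tutorial Discussion ends → Tutorial Discussion and Tutorial Talk overlap.
Sponsor Q&A starts after Tutorial Discussion ends, so nothing later overlaps Tutorial Discussion either.
Sponsor Q&A starts after Tutorial Talk ends, so nothing later overlaps Tutorial Talk either.
Demo Slot starts after Sponsor Q&A ends, so nothing later overlaps Sponsor Q&A either.
Poster Slot starts exactly when Demo Slot ends (back-to-back, no overlap), so nothing later overlaps Demo Slot either.
Workshop Slot starts before Poster Slot ends → Poster Slot and Workshop Slot overlap.
Workshop Address starts after Poster Slot ends.
Workshop Address starts after Workshop Slot ends.
Overlapping pairs: Poster Slot & Workshop Slot, Tutorial Discussion & Tutorial Talk — 2 in total.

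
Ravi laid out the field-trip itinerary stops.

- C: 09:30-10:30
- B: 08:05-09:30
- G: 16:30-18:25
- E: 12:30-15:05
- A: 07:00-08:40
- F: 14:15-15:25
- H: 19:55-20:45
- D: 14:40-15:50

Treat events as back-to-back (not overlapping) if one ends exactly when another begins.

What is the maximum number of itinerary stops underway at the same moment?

Walk through starts and ends in time order (an end at T is processed before a start at T):
07:00 start A → 1
08:05 start B → 2
08:40 end A → 1
09:30 end B → 0
09:30 start C → 1
10:30 end C → 0
12:30 start E → 1
14:15 start F → 2
14:40 start D → 3
15:05 end E → 2
15:25 end F → 1
15:50 end D → 0
16:30 start G → 1
18:25 end G → 0
19:55 start H → 1
20:45 end H → 0
Peak is 3, at 14:40 (D, E, F).

3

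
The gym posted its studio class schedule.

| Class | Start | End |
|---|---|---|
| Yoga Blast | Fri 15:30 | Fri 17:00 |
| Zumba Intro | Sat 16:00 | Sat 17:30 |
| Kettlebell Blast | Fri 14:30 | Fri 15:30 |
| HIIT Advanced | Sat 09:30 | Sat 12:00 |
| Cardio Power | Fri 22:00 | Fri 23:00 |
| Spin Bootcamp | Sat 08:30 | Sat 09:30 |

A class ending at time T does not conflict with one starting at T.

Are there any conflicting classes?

No

Check each pair: they overlap iff neither finishes before the other starts.
Sorted by start: Kettlebell Blast, Yoga Blast, Cardio Power, Spin Bootcamp, HIIT Advanced, Zumba Intro.
Yoga Blast starts exactly when Kettlebell Blast ends (back-to-back, no overlap), so nothing later overlaps Kettlebell Blast either.
Cardio Power starts after Yoga Blast ends, so nothing later overlaps Yoga Blast either.
Spin Bootcamp starts after Cardio Power ends, so nothing later overlaps Cardio Power either.
HIIT Advanced starts exactly when Spin Bootcamp ends (back-to-back, no overlap), so nothing later overlaps Spin Bootcamp either.
Zumba Intro starts after HIIT Advanced ends.
Every pair is clear; the schedule has no overlaps.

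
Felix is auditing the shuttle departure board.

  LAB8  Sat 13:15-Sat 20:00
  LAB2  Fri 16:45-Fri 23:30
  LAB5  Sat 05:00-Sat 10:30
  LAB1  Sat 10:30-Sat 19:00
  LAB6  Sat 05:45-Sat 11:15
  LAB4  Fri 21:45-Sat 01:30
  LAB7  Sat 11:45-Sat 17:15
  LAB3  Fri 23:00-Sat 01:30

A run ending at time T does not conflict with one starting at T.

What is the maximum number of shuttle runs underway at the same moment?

Walk through starts and ends in time order (an end at T is processed before a start at T):
Fri 16:45 start LAB2 → 1
Fri 21:45 start LAB4 → 2
Fri 23:00 start LAB3 → 3
Fri 23:30 end LAB2 → 2
Sat 01:30 end LAB3 → 1
Sat 01:30 end LAB4 → 0
Sat 05:00 start LAB5 → 1
Sat 05:45 start LAB6 → 2
Sat 10:30 end LAB5 → 1
Sat 10:30 start LAB1 → 2
Sat 11:15 end LAB6 → 1
Sat 11:45 start LAB7 → 2
Sat 13:15 start LAB8 → 3
Sat 17:15 end LAB7 → 2
Sat 19:00 end LAB1 → 1
Sat 20:00 end LAB8 → 0
Peak is 3, at Fri 23:00 (LAB2, LAB3, LAB4).

3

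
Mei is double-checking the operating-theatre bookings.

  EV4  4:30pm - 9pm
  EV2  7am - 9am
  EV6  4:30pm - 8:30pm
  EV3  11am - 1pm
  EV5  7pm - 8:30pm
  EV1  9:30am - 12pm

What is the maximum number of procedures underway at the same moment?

3

Sort all start/end points and keep a running count:
7am start EV2 → 1
9am end EV2 → 0
9:30am start EV1 → 1
11am start EV3 → 2
12pm end EV1 → 1
1pm end EV3 → 0
4:30pm start EV4 → 1
4:30pm start EV6 → 2
7pm start EV5 → 3
8:30pm end EV5 → 2
8:30pm end EV6 → 1
9pm end EV4 → 0
Peak is 3, at 7pm (EV4, EV5, EV6).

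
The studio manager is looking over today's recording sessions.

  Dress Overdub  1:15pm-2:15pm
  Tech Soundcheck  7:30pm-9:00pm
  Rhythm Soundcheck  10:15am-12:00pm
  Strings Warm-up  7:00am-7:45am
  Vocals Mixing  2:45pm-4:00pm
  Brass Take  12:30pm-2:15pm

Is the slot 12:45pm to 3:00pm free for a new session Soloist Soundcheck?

No — it overlaps Brass Take, Dress Overdub, Vocals Mixing

Strings Warm-up: ends 7:45am at or before Soloist Soundcheck starts 12:45pm → clear.
Rhythm Soundcheck: ends 12:00pm at or before Soloist Soundcheck starts 12:45pm → clear.
Brass Take: starts 12:30pm before Soloist Soundcheck ends 3:00pm, and ends 2:15pm after Soloist Soundcheck starts 12:45pm → overlap.
Dress Overdub: starts 1:15pm before Soloist Soundcheck ends 3:00pm, and ends 2:15pm after Soloist Soundcheck starts 12:45pm → overlap.
Vocals Mixing: starts 2:45pm before Soloist Soundcheck ends 3:00pm, and ends 4:00pm after Soloist Soundcheck starts 12:45pm → overlap.
Tech Soundcheck: starts 7:30pm at or after Soloist Soundcheck ends 3:00pm → clear.
Soloist Soundcheck overlaps Brass Take, Dress Overdub, Vocals Mixing.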